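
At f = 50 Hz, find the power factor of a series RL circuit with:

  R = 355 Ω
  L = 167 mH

Step 1 — Angular frequency: ω = 2π·f = 2π·50 = 314.2 rad/s.
Step 2 — Component impedances:
  R: Z = R = 355 Ω
  L: Z = jωL = j·314.2·0.167 = 0 + j52.46 Ω
Step 3 — Series combination: Z_total = R + L = 355 + j52.46 Ω = 358.9∠8.4° Ω.
Step 4 — Power factor: PF = cos(φ) = Re(Z)/|Z| = 355/358.856 = 0.9893.
Step 5 — Type: Im(Z) = 52.46 ⇒ lagging (phase φ = 8.4°).

PF = 0.9893 (lagging, φ = 8.4°)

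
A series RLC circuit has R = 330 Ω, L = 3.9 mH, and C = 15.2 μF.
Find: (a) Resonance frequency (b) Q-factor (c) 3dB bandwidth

Step 1 — Resonance: ω₀ = 1/√(LC) = 1/√(0.0039·1.52e-05) = 4107 rad/s.
Step 2 — f₀ = ω₀/(2π) = 653.7 Hz.
Step 3 — Series Q: Q = ω₀L/R = 4107·0.0039/330 = 0.04854.
Step 4 — Bandwidth: Δω = ω₀/Q = 8.462e+04 rad/s; BW = Δω/(2π) = 1.347e+04 Hz.

(a) f₀ = 653.7 Hz  (b) Q = 0.04854  (c) BW = 1.347e+04 Hz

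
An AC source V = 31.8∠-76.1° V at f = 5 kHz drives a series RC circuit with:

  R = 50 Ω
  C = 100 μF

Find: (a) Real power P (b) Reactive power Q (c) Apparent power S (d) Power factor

Step 1 — Angular frequency: ω = 2π·f = 2π·5000 = 3.142e+04 rad/s.
Step 2 — Component impedances:
  R: Z = R = 50 Ω
  C: Z = 1/(jωC) = -j/(ω·C) = 0 - j0.3183 Ω
Step 3 — Series combination: Z_total = R + C = 50 - j0.3183 Ω = 50∠-0.4° Ω.
Step 4 — Source phasor: V = 31.8∠-76.1° V = 7.639 - j30.87 V.
Step 5 — Current: I = V / Z = 0.1567 - j0.6164 A = 0.636∠-75.7° A.
Step 6 — Complex power: S = V·I* = 20.22 - j0.1287 VA.
Step 7 — Real power: P = Re(S) = 20.22 W.
Step 8 — Reactive power: Q = Im(S) = -0.1287 VAR.
Step 9 — Apparent power: |S| = 20.22 VA.
Step 10 — Power factor: PF = P/|S| = 1 (leading).

(a) P = 20.22 W  (b) Q = -0.1287 VAR  (c) S = 20.22 VA  (d) PF = 1 (leading)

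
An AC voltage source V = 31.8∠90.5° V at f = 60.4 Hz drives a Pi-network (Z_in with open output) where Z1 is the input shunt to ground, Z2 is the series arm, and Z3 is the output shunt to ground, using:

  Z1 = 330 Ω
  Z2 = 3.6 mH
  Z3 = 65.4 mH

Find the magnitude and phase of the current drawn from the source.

Step 1 — Angular frequency: ω = 2π·f = 2π·60.4 = 379.5 rad/s.
Step 2 — Component impedances:
  Z1: Z = R = 330 Ω
  Z2: Z = jωL = j·379.5·0.0036 = 0 + j1.366 Ω
  Z3: Z = jωL = j·379.5·0.0654 = 0 + j24.82 Ω
Step 3 — With open output, the series arm Z2 and the output shunt Z3 appear in series to ground: Z2 + Z3 = 0 + j26.19 Ω.
Step 4 — Parallel with input shunt Z1: Z_in = Z1 || (Z2 + Z3) = 2.065 + j26.02 Ω = 26.1∠85.5° Ω.
Step 5 — Source phasor: V = 31.8∠90.5° V = -0.2775 + j31.8 V.
Step 6 — Ohm's law: I = V / Z_total = (-0.2775 + j31.8) / (2.065 + j26.02) = 1.214 + j0.107 A.
Step 7 — Convert to polar: |I| = 1.218 A, ∠I = 5.0°.

I = 1.218∠5.0° A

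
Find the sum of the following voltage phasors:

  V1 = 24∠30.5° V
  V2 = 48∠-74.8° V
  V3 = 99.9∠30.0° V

Step 1 — Convert each phasor to rectangular form:
  V1 = 24·(cos(30.5°) + j·sin(30.5°)) = 20.68 + j12.18 V
  V2 = 48·(cos(-74.8°) + j·sin(-74.8°)) = 12.59 - j46.32 V
  V3 = 99.9·(cos(30.0°) + j·sin(30.0°)) = 86.52 + j49.95 V
Step 2 — Sum components: V_total = 119.8 + j15.81 V.
Step 3 — Convert to polar: |V_total| = 120.8 V, ∠V_total = 7.5°.

V_total = 120.8∠7.5° V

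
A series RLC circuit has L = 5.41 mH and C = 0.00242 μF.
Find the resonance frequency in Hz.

Step 1 — Resonance condition Im(Z)=0 gives ω₀ = 1/√(LC).
Step 2 — ω₀ = 1/√(0.00541·2.42e-09) = 2.764e+05 rad/s.
Step 3 — f₀ = ω₀/(2π) = 4.399e+04 Hz.

f₀ = 4.399e+04 Hz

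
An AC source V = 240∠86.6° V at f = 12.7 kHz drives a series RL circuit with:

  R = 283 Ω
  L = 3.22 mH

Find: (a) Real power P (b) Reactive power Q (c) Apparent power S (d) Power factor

Step 1 — Angular frequency: ω = 2π·f = 2π·1.27e+04 = 7.98e+04 rad/s.
Step 2 — Component impedances:
  R: Z = R = 283 Ω
  L: Z = jωL = j·7.98e+04·0.00322 = 0 + j256.9 Ω
Step 3 — Series combination: Z_total = R + L = 283 + j256.9 Ω = 382.2∠42.2° Ω.
Step 4 — Source phasor: V = 240∠86.6° V = 14.23 + j239.6 V.
Step 5 — Current: I = V / Z = 0.4489 + j0.439 A = 0.6279∠44.4° A.
Step 6 — Complex power: S = V·I* = 111.6 + j101.3 VA.
Step 7 — Real power: P = Re(S) = 111.6 W.
Step 8 — Reactive power: Q = Im(S) = 101.3 VAR.
Step 9 — Apparent power: |S| = 150.7 VA.
Step 10 — Power factor: PF = P/|S| = 0.7404 (lagging).

(a) P = 111.6 W  (b) Q = 101.3 VAR  (c) S = 150.7 VA  (d) PF = 0.7404 (lagging)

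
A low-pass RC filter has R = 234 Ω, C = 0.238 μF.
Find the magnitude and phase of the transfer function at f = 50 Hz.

Step 1 — Angular frequency: ω = 2π·50 = 314.2 rad/s.
Step 2 — Transfer function: H(jω) = 1/(1 + jωRC).
Step 3 — Denominator: 1 + jωRC = 1 + j·314.2·234·2.38e-07 = 1 + j0.0175.
Step 4 — H = 0.9997 - j0.01749.
Step 5 — Magnitude: |H| = 0.9998 (-0.0 dB); phase: φ = -1.0°.

|H| = 0.9998 (-0.0 dB), φ = -1.0°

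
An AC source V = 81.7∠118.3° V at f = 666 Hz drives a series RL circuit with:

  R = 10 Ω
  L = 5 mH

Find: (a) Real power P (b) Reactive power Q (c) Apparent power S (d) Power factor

Step 1 — Angular frequency: ω = 2π·f = 2π·666 = 4185 rad/s.
Step 2 — Component impedances:
  R: Z = R = 10 Ω
  L: Z = jωL = j·4185·0.005 = 0 + j20.92 Ω
Step 3 — Series combination: Z_total = R + L = 10 + j20.92 Ω = 23.19∠64.5° Ω.
Step 4 — Source phasor: V = 81.7∠118.3° V = -38.73 + j71.93 V.
Step 5 — Current: I = V / Z = 2.079 + j2.845 A = 3.523∠53.8° A.
Step 6 — Complex power: S = V·I* = 124.1 + j259.7 VA.
Step 7 — Real power: P = Re(S) = 124.1 W.
Step 8 — Reactive power: Q = Im(S) = 259.7 VAR.
Step 9 — Apparent power: |S| = 287.8 VA.
Step 10 — Power factor: PF = P/|S| = 0.4312 (lagging).

(a) P = 124.1 W  (b) Q = 259.7 VAR  (c) S = 287.8 VA  (d) PF = 0.4312 (lagging)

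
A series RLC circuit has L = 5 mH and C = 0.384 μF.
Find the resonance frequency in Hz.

Step 1 — Resonance condition Im(Z)=0 gives ω₀ = 1/√(LC).
Step 2 — ω₀ = 1/√(0.005·3.84e-07) = 2.282e+04 rad/s.
Step 3 — f₀ = ω₀/(2π) = 3632 Hz.

f₀ = 3632 Hz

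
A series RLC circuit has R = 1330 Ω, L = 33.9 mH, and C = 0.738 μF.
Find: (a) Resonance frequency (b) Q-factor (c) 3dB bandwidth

Step 1 — Resonance: ω₀ = 1/√(LC) = 1/√(0.0339·7.38e-07) = 6322 rad/s.
Step 2 — f₀ = ω₀/(2π) = 1006 Hz.
Step 3 — Series Q: Q = ω₀L/R = 6322·0.0339/1330 = 0.1611.
Step 4 — Bandwidth: Δω = ω₀/Q = 3.923e+04 rad/s; BW = Δω/(2π) = 6244 Hz.

(a) f₀ = 1006 Hz  (b) Q = 0.1611  (c) BW = 6244 Hz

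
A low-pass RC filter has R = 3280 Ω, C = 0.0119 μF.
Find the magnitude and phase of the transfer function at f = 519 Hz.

Step 1 — Angular frequency: ω = 2π·519 = 3261 rad/s.
Step 2 — Transfer function: H(jω) = 1/(1 + jωRC).
Step 3 — Denominator: 1 + jωRC = 1 + j·3261·3280·1.19e-08 = 1 + j0.1273.
Step 4 — H = 0.9841 - j0.1253.
Step 5 — Magnitude: |H| = 0.992 (-0.1 dB); phase: φ = -7.3°.

|H| = 0.992 (-0.1 dB), φ = -7.3°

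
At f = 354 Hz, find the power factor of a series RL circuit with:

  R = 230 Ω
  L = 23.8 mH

Step 1 — Angular frequency: ω = 2π·f = 2π·354 = 2224 rad/s.
Step 2 — Component impedances:
  R: Z = R = 230 Ω
  L: Z = jωL = j·2224·0.0238 = 0 + j52.94 Ω
Step 3 — Series combination: Z_total = R + L = 230 + j52.94 Ω = 236∠13.0° Ω.
Step 4 — Power factor: PF = cos(φ) = Re(Z)/|Z| = 230/236.01 = 0.9745.
Step 5 — Type: Im(Z) = 52.94 ⇒ lagging (phase φ = 13.0°).

PF = 0.9745 (lagging, φ = 13.0°)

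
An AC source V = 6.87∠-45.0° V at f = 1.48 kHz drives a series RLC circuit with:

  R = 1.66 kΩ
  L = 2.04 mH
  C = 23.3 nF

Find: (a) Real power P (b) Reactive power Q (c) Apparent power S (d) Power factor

Step 1 — Angular frequency: ω = 2π·f = 2π·1480 = 9299 rad/s.
Step 2 — Component impedances:
  R: Z = R = 1660 Ω
  L: Z = jωL = j·9299·0.00204 = 0 + j18.97 Ω
  C: Z = 1/(jωC) = -j/(ω·C) = 0 - j4615 Ω
Step 3 — Series combination: Z_total = R + L + C = 1660 - j4596 Ω = 4887∠-70.1° Ω.
Step 4 — Source phasor: V = 6.87∠-45.0° V = 4.858 - j4.858 V.
Step 5 — Current: I = V / Z = 0.001273 + j0.0005973 A = 0.001406∠25.1° A.
Step 6 — Complex power: S = V·I* = 0.003281 - j0.009084 VA.
Step 7 — Real power: P = Re(S) = 0.003281 W.
Step 8 — Reactive power: Q = Im(S) = -0.009084 VAR.
Step 9 — Apparent power: |S| = 0.009658 VA.
Step 10 — Power factor: PF = P/|S| = 0.3397 (leading).

(a) P = 0.003281 W  (b) Q = -0.009084 VAR  (c) S = 0.009658 VA  (d) PF = 0.3397 (leading)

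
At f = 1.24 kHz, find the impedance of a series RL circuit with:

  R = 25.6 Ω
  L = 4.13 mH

Step 1 — Angular frequency: ω = 2π·f = 2π·1240 = 7791 rad/s.
Step 2 — Component impedances:
  R: Z = R = 25.6 Ω
  L: Z = jωL = j·7791·0.00413 = 0 + j32.18 Ω
Step 3 — Series combination: Z_total = R + L = 25.6 + j32.18 Ω = 41.12∠51.5° Ω.

Z = 25.6 + j32.18 Ω = 41.12∠51.5° Ω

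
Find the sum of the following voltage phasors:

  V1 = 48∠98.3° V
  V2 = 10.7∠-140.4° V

Step 1 — Convert each phasor to rectangular form:
  V1 = 48·(cos(98.3°) + j·sin(98.3°)) = -6.929 + j47.5 V
  V2 = 10.7·(cos(-140.4°) + j·sin(-140.4°)) = -8.244 - j6.82 V
Step 2 — Sum components: V_total = -15.17 + j40.68 V.
Step 3 — Convert to polar: |V_total| = 43.41 V, ∠V_total = 110.5°.

V_total = 43.41∠110.5° V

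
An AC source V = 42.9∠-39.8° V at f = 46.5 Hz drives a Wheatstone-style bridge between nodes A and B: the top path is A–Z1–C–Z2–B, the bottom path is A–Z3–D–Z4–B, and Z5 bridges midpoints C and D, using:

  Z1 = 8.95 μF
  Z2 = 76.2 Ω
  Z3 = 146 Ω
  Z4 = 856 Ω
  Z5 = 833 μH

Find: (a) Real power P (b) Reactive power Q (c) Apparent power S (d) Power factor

Step 1 — Angular frequency: ω = 2π·f = 2π·46.5 = 292.2 rad/s.
Step 2 — Component impedances:
  Z1: Z = 1/(jωC) = -j/(ω·C) = 0 - j382.4 Ω
  Z2: Z = R = 76.2 Ω
  Z3: Z = R = 146 Ω
  Z4: Z = R = 856 Ω
  Z5: Z = jωL = j·292.2·0.000833 = 0 + j0.2434 Ω
Step 3 — Bridge requires nodal analysis (the Z5 bridge couples midpoints C and D, so the two paths cannot be reduced to a simple series/parallel combination). Setting node B to ground and injecting 1 A at node A, the 3-node admittance system at A, C, D solves to V_A = Z_AB = 197.5 - j48.52 Ω = 203.4∠-13.8° Ω.
Step 4 — Source phasor: V = 42.9∠-39.8° V = 32.96 - j27.46 V.
Step 5 — Current: I = V / Z = 0.1896 - j0.09245 A = 0.2109∠-26.0° A.
Step 6 — Complex power: S = V·I* = 8.787 - j2.159 VA.
Step 7 — Real power: P = Re(S) = 8.787 W.
Step 8 — Reactive power: Q = Im(S) = -2.159 VAR.
Step 9 — Apparent power: |S| = 9.048 VA.
Step 10 — Power factor: PF = P/|S| = 0.9711 (leading).

(a) P = 8.787 W  (b) Q = -2.159 VAR  (c) S = 9.048 VA  (d) PF = 0.9711 (leading)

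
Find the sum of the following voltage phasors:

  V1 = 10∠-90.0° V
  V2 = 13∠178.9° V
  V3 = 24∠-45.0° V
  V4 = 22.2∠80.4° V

Step 1 — Convert each phasor to rectangular form:
  V1 = 10·(cos(-90.0°) + j·sin(-90.0°)) = 0 - j10 V
  V2 = 13·(cos(178.9°) + j·sin(178.9°)) = -13 + j0.2496 V
  V3 = 24·(cos(-45.0°) + j·sin(-45.0°)) = 16.97 - j16.97 V
  V4 = 22.2·(cos(80.4°) + j·sin(80.4°)) = 3.702 + j21.89 V
Step 2 — Sum components: V_total = 7.675 - j4.832 V.
Step 3 — Convert to polar: |V_total| = 9.07 V, ∠V_total = -32.2°.

V_total = 9.07∠-32.2° V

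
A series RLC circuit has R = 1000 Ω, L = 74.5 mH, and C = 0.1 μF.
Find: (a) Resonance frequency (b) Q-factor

Step 1 — Resonance condition Im(Z)=0 gives ω₀ = 1/√(LC).
Step 2 — ω₀ = 1/√(0.0745·1e-07) = 1.159e+04 rad/s.
Step 3 — f₀ = ω₀/(2π) = 1844 Hz.
Step 4 — Series Q: Q = ω₀L/R = 1.159e+04·0.0745/1000 = 0.8631.

(a) f₀ = 1844 Hz  (b) Q = 0.8631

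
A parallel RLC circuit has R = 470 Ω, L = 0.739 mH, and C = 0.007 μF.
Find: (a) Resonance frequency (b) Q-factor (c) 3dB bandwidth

Step 1 — Resonance: ω₀ = 1/√(LC) = 1/√(0.000739·7e-09) = 4.397e+05 rad/s.
Step 2 — f₀ = ω₀/(2π) = 6.998e+04 Hz.
Step 3 — Parallel Q: Q = R/(ω₀L) = 470/(4.397e+05·0.000739) = 1.447.
Step 4 — Bandwidth: Δω = ω₀/Q = 3.04e+05 rad/s; BW = Δω/(2π) = 4.838e+04 Hz.

(a) f₀ = 6.998e+04 Hz  (b) Q = 1.447  (c) BW = 4.838e+04 Hz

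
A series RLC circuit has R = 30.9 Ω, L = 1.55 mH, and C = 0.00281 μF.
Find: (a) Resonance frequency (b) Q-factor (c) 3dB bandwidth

Step 1 — Resonance condition Im(Z)=0 gives ω₀ = 1/√(LC).
Step 2 — ω₀ = 1/√(0.00155·2.81e-09) = 4.792e+05 rad/s.
Step 3 — f₀ = ω₀/(2π) = 7.626e+04 Hz.
Step 4 — Series Q: Q = ω₀L/R = 4.792e+05·0.00155/30.9 = 24.04.
Step 5 — 3dB bandwidth: Δω = ω₀/Q = 1.994e+04 rad/s; BW = Δω/(2π) = 3173 Hz.

(a) f₀ = 7.626e+04 Hz  (b) Q = 24.04  (c) BW = 3173 Hz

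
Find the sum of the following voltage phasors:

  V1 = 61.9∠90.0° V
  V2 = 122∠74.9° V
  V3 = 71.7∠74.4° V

Step 1 — Convert each phasor to rectangular form:
  V1 = 61.9·(cos(90.0°) + j·sin(90.0°)) = 0 + j61.9 V
  V2 = 122·(cos(74.9°) + j·sin(74.9°)) = 31.78 + j117.8 V
  V3 = 71.7·(cos(74.4°) + j·sin(74.4°)) = 19.28 + j69.06 V
Step 2 — Sum components: V_total = 51.06 + j248.7 V.
Step 3 — Convert to polar: |V_total| = 253.9 V, ∠V_total = 78.4°.

V_total = 253.9∠78.4° V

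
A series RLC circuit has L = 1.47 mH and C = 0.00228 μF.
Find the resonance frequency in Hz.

Step 1 — Resonance condition Im(Z)=0 gives ω₀ = 1/√(LC).
Step 2 — ω₀ = 1/√(0.00147·2.28e-09) = 5.462e+05 rad/s.
Step 3 — f₀ = ω₀/(2π) = 8.693e+04 Hz.

f₀ = 8.693e+04 Hz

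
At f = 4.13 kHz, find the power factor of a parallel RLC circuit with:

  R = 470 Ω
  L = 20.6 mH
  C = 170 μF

Step 1 — Angular frequency: ω = 2π·f = 2π·4130 = 2.595e+04 rad/s.
Step 2 — Component impedances:
  R: Z = R = 470 Ω
  L: Z = jωL = j·2.595e+04·0.0206 = 0 + j534.6 Ω
  C: Z = 1/(jωC) = -j/(ω·C) = 0 - j0.2267 Ω
Step 3 — Parallel combination: 1/Z_total = 1/R + 1/L + 1/C; Z_total = 0.0001094 - j0.2268 Ω = 0.2268∠-90.0° Ω.
Step 4 — Power factor: PF = cos(φ) = Re(Z)/|Z| = 0.00010942/0.22678 = 0.0004825.
Step 5 — Type: Im(Z) = -0.2268 ⇒ leading (phase φ = -90.0°).

PF = 0.0004825 (leading, φ = -90.0°)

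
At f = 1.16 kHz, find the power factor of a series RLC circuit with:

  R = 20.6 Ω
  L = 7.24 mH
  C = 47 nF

Step 1 — Angular frequency: ω = 2π·f = 2π·1160 = 7288 rad/s.
Step 2 — Component impedances:
  R: Z = R = 20.6 Ω
  L: Z = jωL = j·7288·0.00724 = 0 + j52.77 Ω
  C: Z = 1/(jωC) = -j/(ω·C) = 0 - j2919 Ω
Step 3 — Series combination: Z_total = R + L + C = 20.6 - j2866 Ω = 2867∠-89.6° Ω.
Step 4 — Power factor: PF = cos(φ) = Re(Z)/|Z| = 20.6/2866.5 = 0.007186.
Step 5 — Type: Im(Z) = -2866 ⇒ leading (phase φ = -89.6°).

PF = 0.007186 (leading, φ = -89.6°)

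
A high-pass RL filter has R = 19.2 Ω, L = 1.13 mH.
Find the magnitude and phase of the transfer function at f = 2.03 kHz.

Step 1 — Angular frequency: ω = 2π·2030 = 1.275e+04 rad/s.
Step 2 — Transfer function: H(jω) = jωL/(R + jωL).
Step 3 — Numerator jωL = j·14.41; denominator R + jωL = 19.2 + j14.41.
Step 4 — H = 0.3604 + j0.4801.
Step 5 — Magnitude: |H| = 0.6003 (-4.4 dB); phase: φ = 53.1°.

|H| = 0.6003 (-4.4 dB), φ = 53.1°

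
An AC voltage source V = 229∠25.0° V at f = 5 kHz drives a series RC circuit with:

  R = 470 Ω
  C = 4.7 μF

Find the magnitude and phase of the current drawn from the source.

Step 1 — Angular frequency: ω = 2π·f = 2π·5000 = 3.142e+04 rad/s.
Step 2 — Component impedances:
  R: Z = R = 470 Ω
  C: Z = 1/(jωC) = -j/(ω·C) = 0 - j6.773 Ω
Step 3 — Series combination: Z_total = R + C = 470 - j6.773 Ω = 470∠-0.8° Ω.
Step 4 — Source phasor: V = 229∠25.0° V = 207.5 + j96.78 V.
Step 5 — Ohm's law: I = V / Z_total = (207.5 + j96.78) / (470 - j6.773) = 0.4385 + j0.2122 A.
Step 6 — Convert to polar: |I| = 0.4872 A, ∠I = 25.8°.

I = 0.4872∠25.8° A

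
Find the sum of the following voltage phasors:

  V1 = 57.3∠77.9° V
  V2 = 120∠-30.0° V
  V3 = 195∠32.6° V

Step 1 — Convert each phasor to rectangular form:
  V1 = 57.3·(cos(77.9°) + j·sin(77.9°)) = 12.01 + j56.03 V
  V2 = 120·(cos(-30.0°) + j·sin(-30.0°)) = 103.9 - j60 V
  V3 = 195·(cos(32.6°) + j·sin(32.6°)) = 164.3 + j105.1 V
Step 2 — Sum components: V_total = 280.2 + j101.1 V.
Step 3 — Convert to polar: |V_total| = 297.9 V, ∠V_total = 19.8°.

V_total = 297.9∠19.8° V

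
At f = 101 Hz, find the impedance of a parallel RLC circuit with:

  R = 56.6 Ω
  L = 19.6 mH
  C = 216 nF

Step 1 — Angular frequency: ω = 2π·f = 2π·101 = 634.6 rad/s.
Step 2 — Component impedances:
  R: Z = R = 56.6 Ω
  L: Z = jωL = j·634.6·0.0196 = 0 + j12.44 Ω
  C: Z = 1/(jωC) = -j/(ω·C) = 0 - j7295 Ω
Step 3 — Parallel combination: 1/Z_total = 1/R + 1/L + 1/C; Z_total = 2.616 + j11.88 Ω = 12.17∠77.6° Ω.

Z = 2.616 + j11.88 Ω = 12.17∠77.6° Ω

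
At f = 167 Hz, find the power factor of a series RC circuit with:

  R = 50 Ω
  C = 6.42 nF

Step 1 — Angular frequency: ω = 2π·f = 2π·167 = 1049 rad/s.
Step 2 — Component impedances:
  R: Z = R = 50 Ω
  C: Z = 1/(jωC) = -j/(ω·C) = 0 - j1.484e+05 Ω
Step 3 — Series combination: Z_total = R + C = 50 - j1.484e+05 Ω = 1.484e+05∠-90.0° Ω.
Step 4 — Power factor: PF = cos(φ) = Re(Z)/|Z| = 50/1.4845e+05 = 0.0003368.
Step 5 — Type: Im(Z) = -1.484e+05 ⇒ leading (phase φ = -90.0°).

PF = 0.0003368 (leading, φ = -90.0°)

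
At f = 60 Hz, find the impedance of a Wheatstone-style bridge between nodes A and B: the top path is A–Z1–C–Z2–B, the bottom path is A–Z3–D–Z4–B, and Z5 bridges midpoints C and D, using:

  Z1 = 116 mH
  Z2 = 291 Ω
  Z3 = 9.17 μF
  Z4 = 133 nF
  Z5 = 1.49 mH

Step 1 — Angular frequency: ω = 2π·f = 2π·60 = 377 rad/s.
Step 2 — Component impedances:
  Z1: Z = jωL = j·377·0.116 = 0 + j43.73 Ω
  Z2: Z = R = 291 Ω
  Z3: Z = 1/(jωC) = -j/(ω·C) = 0 - j289.3 Ω
  Z4: Z = 1/(jωC) = -j/(ω·C) = 0 - j1.994e+04 Ω
  Z5: Z = jωL = j·377·0.00149 = 0 + j0.5617 Ω
Step 3 — Bridge requires nodal analysis (the Z5 bridge couples midpoints C and D, so the two paths cannot be reduced to a simple series/parallel combination). Setting node B to ground and injecting 1 A at node A, the 3-node admittance system at A, C, D solves to V_A = Z_AB = 290.9 + j47.29 Ω = 294.8∠9.2° Ω.

Z = 290.9 + j47.29 Ω = 294.8∠9.2° Ω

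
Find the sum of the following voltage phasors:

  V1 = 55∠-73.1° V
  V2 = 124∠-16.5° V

Step 1 — Convert each phasor to rectangular form:
  V1 = 55·(cos(-73.1°) + j·sin(-73.1°)) = 15.99 - j52.62 V
  V2 = 124·(cos(-16.5°) + j·sin(-16.5°)) = 118.9 - j35.22 V
Step 2 — Sum components: V_total = 134.9 - j87.84 V.
Step 3 — Convert to polar: |V_total| = 161 V, ∠V_total = -33.1°.

V_total = 161∠-33.1° V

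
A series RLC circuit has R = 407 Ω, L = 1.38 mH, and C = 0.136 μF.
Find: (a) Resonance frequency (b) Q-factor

Step 1 — Resonance condition Im(Z)=0 gives ω₀ = 1/√(LC).
Step 2 — ω₀ = 1/√(0.00138·1.36e-07) = 7.299e+04 rad/s.
Step 3 — f₀ = ω₀/(2π) = 1.162e+04 Hz.
Step 4 — Series Q: Q = ω₀L/R = 7.299e+04·0.00138/407 = 0.2475.

(a) f₀ = 1.162e+04 Hz  (b) Q = 0.2475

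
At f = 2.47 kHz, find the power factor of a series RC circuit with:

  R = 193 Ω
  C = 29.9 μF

Step 1 — Angular frequency: ω = 2π·f = 2π·2470 = 1.552e+04 rad/s.
Step 2 — Component impedances:
  R: Z = R = 193 Ω
  C: Z = 1/(jωC) = -j/(ω·C) = 0 - j2.155 Ω
Step 3 — Series combination: Z_total = R + C = 193 - j2.155 Ω = 193∠-0.6° Ω.
Step 4 — Power factor: PF = cos(φ) = Re(Z)/|Z| = 193/193.01 = 0.9999.
Step 5 — Type: Im(Z) = -2.155 ⇒ leading (phase φ = -0.6°).

PF = 0.9999 (leading, φ = -0.6°)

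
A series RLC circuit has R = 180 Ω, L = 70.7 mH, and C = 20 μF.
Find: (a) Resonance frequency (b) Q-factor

Step 1 — Resonance condition Im(Z)=0 gives ω₀ = 1/√(LC).
Step 2 — ω₀ = 1/√(0.0707·2e-05) = 841 rad/s.
Step 3 — f₀ = ω₀/(2π) = 133.8 Hz.
Step 4 — Series Q: Q = ω₀L/R = 841·0.0707/180 = 0.3303.

(a) f₀ = 133.8 Hz  (b) Q = 0.3303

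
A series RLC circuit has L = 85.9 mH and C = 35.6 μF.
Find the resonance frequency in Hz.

Step 1 — Resonance condition Im(Z)=0 gives ω₀ = 1/√(LC).
Step 2 — ω₀ = 1/√(0.0859·3.56e-05) = 571.8 rad/s.
Step 3 — f₀ = ω₀/(2π) = 91.01 Hz.

f₀ = 91.01 Hz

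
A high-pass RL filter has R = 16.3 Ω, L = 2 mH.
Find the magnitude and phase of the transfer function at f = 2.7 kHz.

Step 1 — Angular frequency: ω = 2π·2700 = 1.696e+04 rad/s.
Step 2 — Transfer function: H(jω) = jωL/(R + jωL).
Step 3 — Numerator jωL = j·33.93; denominator R + jωL = 16.3 + j33.93.
Step 4 — H = 0.8125 + j0.3903.
Step 5 — Magnitude: |H| = 0.9014 (-0.9 dB); phase: φ = 25.7°.

|H| = 0.9014 (-0.9 dB), φ = 25.7°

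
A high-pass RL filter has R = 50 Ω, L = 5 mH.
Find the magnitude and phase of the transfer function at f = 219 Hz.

Step 1 — Angular frequency: ω = 2π·219 = 1376 rad/s.
Step 2 — Transfer function: H(jω) = jωL/(R + jωL).
Step 3 — Numerator jωL = j·6.88; denominator R + jωL = 50 + j6.88.
Step 4 — H = 0.01858 + j0.135.
Step 5 — Magnitude: |H| = 0.1363 (-17.3 dB); phase: φ = 82.2°.

|H| = 0.1363 (-17.3 dB), φ = 82.2°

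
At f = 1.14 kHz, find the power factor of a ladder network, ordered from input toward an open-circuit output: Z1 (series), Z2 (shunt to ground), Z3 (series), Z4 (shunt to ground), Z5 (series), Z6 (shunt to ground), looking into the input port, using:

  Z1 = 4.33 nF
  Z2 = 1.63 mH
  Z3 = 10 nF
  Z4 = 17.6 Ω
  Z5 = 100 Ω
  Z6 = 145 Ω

Step 1 — Angular frequency: ω = 2π·f = 2π·1140 = 7163 rad/s.
Step 2 — Component impedances:
  Z1: Z = 1/(jωC) = -j/(ω·C) = 0 - j3.224e+04 Ω
  Z2: Z = jωL = j·7163·0.00163 = 0 + j11.68 Ω
  Z3: Z = 1/(jωC) = -j/(ω·C) = 0 - j1.396e+04 Ω
  Z4: Z = R = 17.6 Ω
  Z5: Z = R = 100 Ω
  Z6: Z = R = 145 Ω
Step 3 — Ladder network (open output): work backward from the far end, alternating series and parallel combinations. Z_in = 0 - j3.223e+04 Ω = 3.223e+04∠-90.0° Ω.
Step 4 — Power factor: PF = cos(φ) = Re(Z)/|Z| = 1.1503e-05/32231 = 3.569e-10.
Step 5 — Type: Im(Z) = -3.223e+04 ⇒ leading (phase φ = -90.0°).

PF = 3.569e-10 (leading, φ = -90.0°)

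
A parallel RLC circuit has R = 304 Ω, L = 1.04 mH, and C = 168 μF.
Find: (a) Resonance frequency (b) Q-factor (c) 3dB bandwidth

Step 1 — Resonance: ω₀ = 1/√(LC) = 1/√(0.00104·0.000168) = 2392 rad/s.
Step 2 — f₀ = ω₀/(2π) = 380.8 Hz.
Step 3 — Parallel Q: Q = R/(ω₀L) = 304/(2392·0.00104) = 122.2.
Step 4 — Bandwidth: Δω = ω₀/Q = 19.58 rad/s; BW = Δω/(2π) = 3.116 Hz.

(a) f₀ = 380.8 Hz  (b) Q = 122.2  (c) BW = 3.116 Hz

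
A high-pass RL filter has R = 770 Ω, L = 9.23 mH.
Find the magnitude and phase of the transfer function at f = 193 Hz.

Step 1 — Angular frequency: ω = 2π·193 = 1213 rad/s.
Step 2 — Transfer function: H(jω) = jωL/(R + jωL).
Step 3 — Numerator jωL = j·11.19; denominator R + jωL = 770 + j11.19.
Step 4 — H = 0.0002113 + j0.01453.
Step 5 — Magnitude: |H| = 0.01453 (-36.8 dB); phase: φ = 89.2°.

|H| = 0.01453 (-36.8 dB), φ = 89.2°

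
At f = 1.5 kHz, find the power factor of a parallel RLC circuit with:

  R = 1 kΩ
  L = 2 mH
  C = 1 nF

Step 1 — Angular frequency: ω = 2π·f = 2π·1500 = 9425 rad/s.
Step 2 — Component impedances:
  R: Z = R = 1000 Ω
  L: Z = jωL = j·9425·0.002 = 0 + j18.85 Ω
  C: Z = 1/(jωC) = -j/(ω·C) = 0 - j1.061e+05 Ω
Step 3 — Parallel combination: 1/Z_total = 1/R + 1/L + 1/C; Z_total = 0.3553 + j18.85 Ω = 18.85∠88.9° Ω.
Step 4 — Power factor: PF = cos(φ) = Re(Z)/|Z| = 0.3553/18.85 = 0.01885.
Step 5 — Type: Im(Z) = 18.85 ⇒ lagging (phase φ = 88.9°).

PF = 0.01885 (lagging, φ = 88.9°)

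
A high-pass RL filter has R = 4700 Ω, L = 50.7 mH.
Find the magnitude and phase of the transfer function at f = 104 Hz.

Step 1 — Angular frequency: ω = 2π·104 = 653.5 rad/s.
Step 2 — Transfer function: H(jω) = jωL/(R + jωL).
Step 3 — Numerator jωL = j·33.13; denominator R + jωL = 4700 + j33.13.
Step 4 — H = 4.968e-05 + j0.007049.
Step 5 — Magnitude: |H| = 0.007049 (-43.0 dB); phase: φ = 89.6°.

|H| = 0.007049 (-43.0 dB), φ = 89.6°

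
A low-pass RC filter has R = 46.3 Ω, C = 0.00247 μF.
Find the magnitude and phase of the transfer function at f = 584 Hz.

Step 1 — Angular frequency: ω = 2π·584 = 3669 rad/s.
Step 2 — Transfer function: H(jω) = 1/(1 + jωRC).
Step 3 — Denominator: 1 + jωRC = 1 + j·3669·46.3·2.47e-09 = 1 + j0.0004196.
Step 4 — H = 1 - j0.0004196.
Step 5 — Magnitude: |H| = 1 (-0.0 dB); phase: φ = -0.0°.

|H| = 1 (-0.0 dB), φ = -0.0°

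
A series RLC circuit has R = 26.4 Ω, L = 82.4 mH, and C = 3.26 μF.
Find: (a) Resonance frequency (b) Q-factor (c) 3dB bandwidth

Step 1 — Resonance condition Im(Z)=0 gives ω₀ = 1/√(LC).
Step 2 — ω₀ = 1/√(0.0824·3.26e-06) = 1929 rad/s.
Step 3 — f₀ = ω₀/(2π) = 307.1 Hz.
Step 4 — Series Q: Q = ω₀L/R = 1929·0.0824/26.4 = 6.022.
Step 5 — 3dB bandwidth: Δω = ω₀/Q = 320.4 rad/s; BW = Δω/(2π) = 50.99 Hz.

(a) f₀ = 307.1 Hz  (b) Q = 6.022  (c) BW = 50.99 Hz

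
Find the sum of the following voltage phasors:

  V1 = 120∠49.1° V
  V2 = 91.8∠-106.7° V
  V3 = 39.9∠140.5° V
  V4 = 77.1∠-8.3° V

Step 1 — Convert each phasor to rectangular form:
  V1 = 120·(cos(49.1°) + j·sin(49.1°)) = 78.57 + j90.7 V
  V2 = 91.8·(cos(-106.7°) + j·sin(-106.7°)) = -26.38 - j87.93 V
  V3 = 39.9·(cos(140.5°) + j·sin(140.5°)) = -30.79 + j25.38 V
  V4 = 77.1·(cos(-8.3°) + j·sin(-8.3°)) = 76.29 - j11.13 V
Step 2 — Sum components: V_total = 97.69 + j17.02 V.
Step 3 — Convert to polar: |V_total| = 99.17 V, ∠V_total = 9.9°.

V_total = 99.17∠9.9° V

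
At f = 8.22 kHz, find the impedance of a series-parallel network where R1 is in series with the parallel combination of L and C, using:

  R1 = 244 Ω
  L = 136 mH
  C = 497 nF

Step 1 — Angular frequency: ω = 2π·f = 2π·8220 = 5.165e+04 rad/s.
Step 2 — Component impedances:
  R1: Z = R = 244 Ω
  L: Z = jωL = j·5.165e+04·0.136 = 0 + j7024 Ω
  C: Z = 1/(jωC) = -j/(ω·C) = 0 - j38.96 Ω
Step 3 — Parallel branch: L || C = 1/(1/L + 1/C) = 0 - j39.17 Ω.
Step 4 — Series with R1: Z_total = R1 + (L || C) = 244 - j39.17 Ω = 247.1∠-9.1° Ω.

Z = 244 - j39.17 Ω = 247.1∠-9.1° Ω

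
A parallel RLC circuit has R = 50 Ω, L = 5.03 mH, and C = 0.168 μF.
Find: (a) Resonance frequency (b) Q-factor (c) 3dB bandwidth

Step 1 — Resonance: ω₀ = 1/√(LC) = 1/√(0.00503·1.68e-07) = 3.44e+04 rad/s.
Step 2 — f₀ = ω₀/(2π) = 5475 Hz.
Step 3 — Parallel Q: Q = R/(ω₀L) = 50/(3.44e+04·0.00503) = 0.289.
Step 4 — Bandwidth: Δω = ω₀/Q = 1.19e+05 rad/s; BW = Δω/(2π) = 1.895e+04 Hz.

(a) f₀ = 5475 Hz  (b) Q = 0.289  (c) BW = 1.895e+04 Hz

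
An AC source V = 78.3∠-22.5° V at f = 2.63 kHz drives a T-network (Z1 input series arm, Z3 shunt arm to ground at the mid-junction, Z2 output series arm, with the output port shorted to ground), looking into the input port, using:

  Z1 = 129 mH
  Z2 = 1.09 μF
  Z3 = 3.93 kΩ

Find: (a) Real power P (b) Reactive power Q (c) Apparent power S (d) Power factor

Step 1 — Angular frequency: ω = 2π·f = 2π·2630 = 1.652e+04 rad/s.
Step 2 — Component impedances:
  Z1: Z = jωL = j·1.652e+04·0.129 = 0 + j2132 Ω
  Z2: Z = 1/(jωC) = -j/(ω·C) = 0 - j55.52 Ω
  Z3: Z = R = 3930 Ω
Step 3 — With the output port shorted to ground, the output series arm Z2 runs from the junction to ground; the shunt arm Z3 also runs from the junction to ground. They appear in parallel: Z3 || Z2 = 0.7841 - j55.51 Ω.
Step 4 — Series with input arm Z1: Z_in = Z1 + (Z3 || Z2) = 0.7841 + j2076 Ω = 2076∠90.0° Ω.
Step 5 — Source phasor: V = 78.3∠-22.5° V = 72.34 - j29.96 V.
Step 6 — Current: I = V / Z = -0.01442 - j0.03485 A = 0.03771∠-112.5° A.
Step 7 — Complex power: S = V·I* = 0.001115 + j2.953 VA.
Step 8 — Real power: P = Re(S) = 0.001115 W.
Step 9 — Reactive power: Q = Im(S) = 2.953 VAR.
Step 10 — Apparent power: |S| = 2.953 VA.
Step 11 — Power factor: PF = P/|S| = 0.0003777 (lagging).

(a) P = 0.001115 W  (b) Q = 2.953 VAR  (c) S = 2.953 VA  (d) PF = 0.0003777 (lagging)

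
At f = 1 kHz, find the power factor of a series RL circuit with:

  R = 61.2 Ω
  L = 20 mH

Step 1 — Angular frequency: ω = 2π·f = 2π·1000 = 6283 rad/s.
Step 2 — Component impedances:
  R: Z = R = 61.2 Ω
  L: Z = jωL = j·6283·0.02 = 0 + j125.7 Ω
Step 3 — Series combination: Z_total = R + L = 61.2 + j125.7 Ω = 139.8∠64.0° Ω.
Step 4 — Power factor: PF = cos(φ) = Re(Z)/|Z| = 61.2/139.8 = 0.4378.
Step 5 — Type: Im(Z) = 125.7 ⇒ lagging (phase φ = 64.0°).

PF = 0.4378 (lagging, φ = 64.0°)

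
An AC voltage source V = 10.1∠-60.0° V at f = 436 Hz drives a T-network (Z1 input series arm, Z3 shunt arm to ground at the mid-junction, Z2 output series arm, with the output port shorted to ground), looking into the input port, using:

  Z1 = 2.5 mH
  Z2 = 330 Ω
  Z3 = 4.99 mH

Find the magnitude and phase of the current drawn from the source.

Step 1 — Angular frequency: ω = 2π·f = 2π·436 = 2739 rad/s.
Step 2 — Component impedances:
  Z1: Z = jωL = j·2739·0.0025 = 0 + j6.849 Ω
  Z2: Z = R = 330 Ω
  Z3: Z = jωL = j·2739·0.00499 = 0 + j13.67 Ω
Step 3 — With the output port shorted to ground, the output series arm Z2 runs from the junction to ground; the shunt arm Z3 also runs from the junction to ground. They appear in parallel: Z3 || Z2 = 0.5653 + j13.65 Ω.
Step 4 — Series with input arm Z1: Z_in = Z1 + (Z3 || Z2) = 0.5653 + j20.5 Ω = 20.5∠88.4° Ω.
Step 5 — Source phasor: V = 10.1∠-60.0° V = 5.05 - j8.747 V.
Step 6 — Ohm's law: I = V / Z_total = (5.05 - j8.747) / (0.5653 + j20.5) = -0.4197 - j0.258 A.
Step 7 — Convert to polar: |I| = 0.4926 A, ∠I = -148.4°.

I = 0.4926∠-148.4° A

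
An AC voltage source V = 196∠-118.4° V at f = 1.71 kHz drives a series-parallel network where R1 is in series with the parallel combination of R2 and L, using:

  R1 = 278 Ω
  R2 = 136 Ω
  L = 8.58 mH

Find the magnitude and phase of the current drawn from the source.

Step 1 — Angular frequency: ω = 2π·f = 2π·1710 = 1.074e+04 rad/s.
Step 2 — Component impedances:
  R1: Z = R = 278 Ω
  R2: Z = R = 136 Ω
  L: Z = jωL = j·1.074e+04·0.00858 = 0 + j92.19 Ω
Step 3 — Parallel branch: R2 || L = 1/(1/R2 + 1/L) = 42.81 + j63.16 Ω.
Step 4 — Series with R1: Z_total = R1 + (R2 || L) = 320.8 + j63.16 Ω = 327∠11.1° Ω.
Step 5 — Source phasor: V = 196∠-118.4° V = -93.22 - j172.4 V.
Step 6 — Ohm's law: I = V / Z_total = (-93.22 - j172.4) / (320.8 + j63.16) = -0.3816 - j0.4623 A.
Step 7 — Convert to polar: |I| = 0.5994 A, ∠I = -129.5°.

I = 0.5994∠-129.5° A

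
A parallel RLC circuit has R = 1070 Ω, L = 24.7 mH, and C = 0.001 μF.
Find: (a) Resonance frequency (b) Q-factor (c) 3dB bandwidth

Step 1 — Resonance: ω₀ = 1/√(LC) = 1/√(0.0247·1e-09) = 2.012e+05 rad/s.
Step 2 — f₀ = ω₀/(2π) = 3.202e+04 Hz.
Step 3 — Parallel Q: Q = R/(ω₀L) = 1070/(2.012e+05·0.0247) = 0.2153.
Step 4 — Bandwidth: Δω = ω₀/Q = 9.346e+05 rad/s; BW = Δω/(2π) = 1.487e+05 Hz.

(a) f₀ = 3.202e+04 Hz  (b) Q = 0.2153  (c) BW = 1.487e+05 Hz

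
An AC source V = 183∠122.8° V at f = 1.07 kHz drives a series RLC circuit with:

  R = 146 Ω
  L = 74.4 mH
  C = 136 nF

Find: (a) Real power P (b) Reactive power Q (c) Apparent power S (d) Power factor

Step 1 — Angular frequency: ω = 2π·f = 2π·1070 = 6723 rad/s.
Step 2 — Component impedances:
  R: Z = R = 146 Ω
  L: Z = jωL = j·6723·0.0744 = 0 + j500.2 Ω
  C: Z = 1/(jωC) = -j/(ω·C) = 0 - j1094 Ω
Step 3 — Series combination: Z_total = R + L + C = 146 - j593.5 Ω = 611.2∠-76.2° Ω.
Step 4 — Source phasor: V = 183∠122.8° V = -99.13 + j153.8 V.
Step 5 — Current: I = V / Z = -0.2831 - j0.09738 A = 0.2994∠-161.0° A.
Step 6 — Complex power: S = V·I* = 13.09 - j53.21 VA.
Step 7 — Real power: P = Re(S) = 13.09 W.
Step 8 — Reactive power: Q = Im(S) = -53.21 VAR.
Step 9 — Apparent power: |S| = 54.79 VA.
Step 10 — Power factor: PF = P/|S| = 0.2389 (leading).

(a) P = 13.09 W  (b) Q = -53.21 VAR  (c) S = 54.79 VA  (d) PF = 0.2389 (leading)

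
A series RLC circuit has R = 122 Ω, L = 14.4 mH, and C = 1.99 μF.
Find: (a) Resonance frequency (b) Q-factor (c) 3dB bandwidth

Step 1 — Resonance: ω₀ = 1/√(LC) = 1/√(0.0144·1.99e-06) = 5907 rad/s.
Step 2 — f₀ = ω₀/(2π) = 940.2 Hz.
Step 3 — Series Q: Q = ω₀L/R = 5907·0.0144/122 = 0.6973.
Step 4 — Bandwidth: Δω = ω₀/Q = 8472 rad/s; BW = Δω/(2π) = 1348 Hz.

(a) f₀ = 940.2 Hz  (b) Q = 0.6973  (c) BW = 1348 Hz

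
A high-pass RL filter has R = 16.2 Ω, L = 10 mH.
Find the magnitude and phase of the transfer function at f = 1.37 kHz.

Step 1 — Angular frequency: ω = 2π·1370 = 8608 rad/s.
Step 2 — Transfer function: H(jω) = jωL/(R + jωL).
Step 3 — Numerator jωL = j·86.08; denominator R + jωL = 16.2 + j86.08.
Step 4 — H = 0.9658 + j0.1818.
Step 5 — Magnitude: |H| = 0.9827 (-0.2 dB); phase: φ = 10.7°.

|H| = 0.9827 (-0.2 dB), φ = 10.7°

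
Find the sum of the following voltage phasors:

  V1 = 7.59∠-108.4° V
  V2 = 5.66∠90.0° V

Step 1 — Convert each phasor to rectangular form:
  V1 = 7.59·(cos(-108.4°) + j·sin(-108.4°)) = -2.396 - j7.202 V
  V2 = 5.66·(cos(90.0°) + j·sin(90.0°)) = 0 + j5.66 V
Step 2 — Sum components: V_total = -2.396 - j1.542 V.
Step 3 — Convert to polar: |V_total| = 2.849 V, ∠V_total = -147.2°.

V_total = 2.849∠-147.2° V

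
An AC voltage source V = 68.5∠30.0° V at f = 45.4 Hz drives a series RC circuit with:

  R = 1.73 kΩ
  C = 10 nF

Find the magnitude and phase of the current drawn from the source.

Step 1 — Angular frequency: ω = 2π·f = 2π·45.4 = 285.3 rad/s.
Step 2 — Component impedances:
  R: Z = R = 1730 Ω
  C: Z = 1/(jωC) = -j/(ω·C) = 0 - j3.506e+05 Ω
Step 3 — Series combination: Z_total = R + C = 1730 - j3.506e+05 Ω = 3.506e+05∠-89.7° Ω.
Step 4 — Source phasor: V = 68.5∠30.0° V = 59.32 + j34.25 V.
Step 5 — Ohm's law: I = V / Z_total = (59.32 + j34.25) / (1730 - j3.506e+05) = -9.686e-05 + j0.0001697 A.
Step 6 — Convert to polar: |I| = 0.0001954 A, ∠I = 119.7°.

I = 0.0001954∠119.7° A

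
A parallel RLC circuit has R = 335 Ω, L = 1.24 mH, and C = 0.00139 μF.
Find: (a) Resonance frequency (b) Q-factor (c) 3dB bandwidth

Step 1 — Resonance: ω₀ = 1/√(LC) = 1/√(0.00124·1.39e-09) = 7.617e+05 rad/s.
Step 2 — f₀ = ω₀/(2π) = 1.212e+05 Hz.
Step 3 — Parallel Q: Q = R/(ω₀L) = 335/(7.617e+05·0.00124) = 0.3547.
Step 4 — Bandwidth: Δω = ω₀/Q = 2.148e+06 rad/s; BW = Δω/(2π) = 3.418e+05 Hz.

(a) f₀ = 1.212e+05 Hz  (b) Q = 0.3547  (c) BW = 3.418e+05 Hz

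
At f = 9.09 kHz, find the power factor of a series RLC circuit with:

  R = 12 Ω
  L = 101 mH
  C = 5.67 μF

Step 1 — Angular frequency: ω = 2π·f = 2π·9090 = 5.711e+04 rad/s.
Step 2 — Component impedances:
  R: Z = R = 12 Ω
  L: Z = jωL = j·5.711e+04·0.101 = 0 + j5769 Ω
  C: Z = 1/(jωC) = -j/(ω·C) = 0 - j3.088 Ω
Step 3 — Series combination: Z_total = R + L + C = 12 + j5765 Ω = 5765∠89.9° Ω.
Step 4 — Power factor: PF = cos(φ) = Re(Z)/|Z| = 12/5765.5 = 0.002081.
Step 5 — Type: Im(Z) = 5765 ⇒ lagging (phase φ = 89.9°).

PF = 0.002081 (lagging, φ = 89.9°)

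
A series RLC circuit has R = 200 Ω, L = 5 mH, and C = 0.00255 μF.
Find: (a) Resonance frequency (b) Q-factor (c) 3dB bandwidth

Step 1 — Resonance: ω₀ = 1/√(LC) = 1/√(0.005·2.55e-09) = 2.801e+05 rad/s.
Step 2 — f₀ = ω₀/(2π) = 4.457e+04 Hz.
Step 3 — Series Q: Q = ω₀L/R = 2.801e+05·0.005/200 = 7.001.
Step 4 — Bandwidth: Δω = ω₀/Q = 4e+04 rad/s; BW = Δω/(2π) = 6366 Hz.

(a) f₀ = 4.457e+04 Hz  (b) Q = 7.001  (c) BW = 6366 Hz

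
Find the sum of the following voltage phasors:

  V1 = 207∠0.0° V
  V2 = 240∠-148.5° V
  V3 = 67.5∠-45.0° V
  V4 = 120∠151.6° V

Step 1 — Convert each phasor to rectangular form:
  V1 = 207·(cos(0.0°) + j·sin(0.0°)) = 207 V
  V2 = 240·(cos(-148.5°) + j·sin(-148.5°)) = -204.6 - j125.4 V
  V3 = 67.5·(cos(-45.0°) + j·sin(-45.0°)) = 47.73 - j47.73 V
  V4 = 120·(cos(151.6°) + j·sin(151.6°)) = -105.6 + j57.07 V
Step 2 — Sum components: V_total = -55.46 - j116.1 V.
Step 3 — Convert to polar: |V_total| = 128.6 V, ∠V_total = -115.5°.

V_total = 128.6∠-115.5° V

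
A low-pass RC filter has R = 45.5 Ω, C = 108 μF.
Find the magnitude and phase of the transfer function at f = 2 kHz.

Step 1 — Angular frequency: ω = 2π·2000 = 1.257e+04 rad/s.
Step 2 — Transfer function: H(jω) = 1/(1 + jωRC).
Step 3 — Denominator: 1 + jωRC = 1 + j·1.257e+04·45.5·0.000108 = 1 + j61.75.
Step 4 — H = 0.0002622 - j0.01619.
Step 5 — Magnitude: |H| = 0.01619 (-35.8 dB); phase: φ = -89.1°.

|H| = 0.01619 (-35.8 dB), φ = -89.1°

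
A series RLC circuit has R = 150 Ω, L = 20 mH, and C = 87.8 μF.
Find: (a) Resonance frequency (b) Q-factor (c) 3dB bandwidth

Step 1 — Resonance condition Im(Z)=0 gives ω₀ = 1/√(LC).
Step 2 — ω₀ = 1/√(0.02·8.78e-05) = 754.6 rad/s.
Step 3 — f₀ = ω₀/(2π) = 120.1 Hz.
Step 4 — Series Q: Q = ω₀L/R = 754.6·0.02/150 = 0.1006.
Step 5 — 3dB bandwidth: Δω = ω₀/Q = 7500 rad/s; BW = Δω/(2π) = 1194 Hz.

(a) f₀ = 120.1 Hz  (b) Q = 0.1006  (c) BW = 1194 Hz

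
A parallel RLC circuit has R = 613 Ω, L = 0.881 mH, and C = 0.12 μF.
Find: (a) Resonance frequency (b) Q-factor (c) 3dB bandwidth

Step 1 — Resonance: ω₀ = 1/√(LC) = 1/√(0.000881·1.2e-07) = 9.726e+04 rad/s.
Step 2 — f₀ = ω₀/(2π) = 1.548e+04 Hz.
Step 3 — Parallel Q: Q = R/(ω₀L) = 613/(9.726e+04·0.000881) = 7.154.
Step 4 — Bandwidth: Δω = ω₀/Q = 1.359e+04 rad/s; BW = Δω/(2π) = 2164 Hz.

(a) f₀ = 1.548e+04 Hz  (b) Q = 7.154  (c) BW = 2164 Hz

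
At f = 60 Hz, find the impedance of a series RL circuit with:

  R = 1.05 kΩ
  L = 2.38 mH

Step 1 — Angular frequency: ω = 2π·f = 2π·60 = 377 rad/s.
Step 2 — Component impedances:
  R: Z = R = 1050 Ω
  L: Z = jωL = j·377·0.00238 = 0 + j0.8972 Ω
Step 3 — Series combination: Z_total = R + L = 1050 + j0.8972 Ω = 1050∠0.0° Ω.

Z = 1050 + j0.8972 Ω = 1050∠0.0° Ω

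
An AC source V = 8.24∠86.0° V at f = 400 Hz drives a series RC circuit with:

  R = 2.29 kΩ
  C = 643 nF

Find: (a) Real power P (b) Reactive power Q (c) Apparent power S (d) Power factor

Step 1 — Angular frequency: ω = 2π·f = 2π·400 = 2513 rad/s.
Step 2 — Component impedances:
  R: Z = R = 2290 Ω
  C: Z = 1/(jωC) = -j/(ω·C) = 0 - j618.8 Ω
Step 3 — Series combination: Z_total = R + C = 2290 - j618.8 Ω = 2372∠-15.1° Ω.
Step 4 — Source phasor: V = 8.24∠86.0° V = 0.5748 + j8.22 V.
Step 5 — Current: I = V / Z = -0.00067 + j0.003408 A = 0.003474∠101.1° A.
Step 6 — Complex power: S = V·I* = 0.02763 - j0.007467 VA.
Step 7 — Real power: P = Re(S) = 0.02763 W.
Step 8 — Reactive power: Q = Im(S) = -0.007467 VAR.
Step 9 — Apparent power: |S| = 0.02862 VA.
Step 10 — Power factor: PF = P/|S| = 0.9654 (leading).

(a) P = 0.02763 W  (b) Q = -0.007467 VAR  (c) S = 0.02862 VA  (d) PF = 0.9654 (leading)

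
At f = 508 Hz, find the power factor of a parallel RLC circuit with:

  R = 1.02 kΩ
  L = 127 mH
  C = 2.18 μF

Step 1 — Angular frequency: ω = 2π·f = 2π·508 = 3192 rad/s.
Step 2 — Component impedances:
  R: Z = R = 1020 Ω
  L: Z = jωL = j·3192·0.127 = 0 + j405.4 Ω
  C: Z = 1/(jωC) = -j/(ω·C) = 0 - j143.7 Ω
Step 3 — Parallel combination: 1/Z_total = 1/R + 1/L + 1/C; Z_total = 46.39 - j212.5 Ω = 217.5∠-77.7° Ω.
Step 4 — Power factor: PF = cos(φ) = Re(Z)/|Z| = 46.39/217.5 = 0.2133.
Step 5 — Type: Im(Z) = -212.5 ⇒ leading (phase φ = -77.7°).

PF = 0.2133 (leading, φ = -77.7°)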